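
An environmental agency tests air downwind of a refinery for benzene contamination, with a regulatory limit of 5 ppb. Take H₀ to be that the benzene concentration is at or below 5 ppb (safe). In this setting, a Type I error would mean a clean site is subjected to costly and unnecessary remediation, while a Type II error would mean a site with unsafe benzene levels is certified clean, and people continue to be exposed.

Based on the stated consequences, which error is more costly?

Type II error

The Type II consequence (a site with unsafe benzene levels is certified clean, and people continue to be exposed) is more severe than the Type I consequence (a clean site is subjected to costly and unnecessary remediation).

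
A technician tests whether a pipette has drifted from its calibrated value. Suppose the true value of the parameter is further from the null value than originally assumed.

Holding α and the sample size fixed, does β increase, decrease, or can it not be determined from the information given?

A bigger departure from H₀ is easier for the test to detect, so it fails to reject less often.

It decreases.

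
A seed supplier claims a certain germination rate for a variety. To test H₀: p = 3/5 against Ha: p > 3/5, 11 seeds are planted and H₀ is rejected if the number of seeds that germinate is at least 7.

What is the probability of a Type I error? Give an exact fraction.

5202873/9765625

α = P(reject H₀ | H₀ true) = P(S ≥ 7 | p = 3/5), with S ~ Binomial(11, 3/5).
Adding the binomial terms for j = 7 through 11 with p = 3/5 yields 5202873/9765625.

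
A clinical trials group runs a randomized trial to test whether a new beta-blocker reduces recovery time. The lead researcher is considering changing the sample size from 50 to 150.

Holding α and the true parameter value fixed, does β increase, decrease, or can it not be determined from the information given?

It decreases.

A larger sample reduces the standard error, pulling the sampling distribution under Ha further from the non-rejection region.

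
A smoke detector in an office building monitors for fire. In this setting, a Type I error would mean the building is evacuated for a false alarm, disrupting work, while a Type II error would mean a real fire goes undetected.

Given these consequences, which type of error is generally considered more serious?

Type II error

The Type II consequence (a real fire goes undetected) is more severe than the Type I consequence (the building is evacuated for a false alarm, disrupting work).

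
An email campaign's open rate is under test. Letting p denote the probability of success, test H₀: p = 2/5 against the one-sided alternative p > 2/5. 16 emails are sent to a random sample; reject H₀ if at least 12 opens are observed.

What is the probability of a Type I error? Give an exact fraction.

The Type I error probability is α = P(S ≥ 12) computed under H₀, where S ~ Binomial(16, 2/5).
Adding the binomial terms for j = 12 through 16 with p = 2/5 yields 149405696/30517578125.

149405696/30517578125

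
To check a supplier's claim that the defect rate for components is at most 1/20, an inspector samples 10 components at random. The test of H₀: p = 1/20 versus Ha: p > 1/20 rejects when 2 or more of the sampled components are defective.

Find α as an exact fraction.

The significance level is the probability, assuming p = 1/20, of seeing 2 or more defectives in 10 draws.
α = 1 − P(S ≤ 1) = 1 − 9357943235591/10240000000000 = 882056764409/10240000000000.

882056764409/10240000000000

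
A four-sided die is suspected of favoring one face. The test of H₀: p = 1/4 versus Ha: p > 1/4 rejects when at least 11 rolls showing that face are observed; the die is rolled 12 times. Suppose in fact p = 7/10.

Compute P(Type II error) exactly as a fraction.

A Type II error is failing to reject when Ha holds: with p = 7/10, β = P(K ≤ 10).
Summing C(12,j)·(7/10)^j·(3/10)^{12-j} for j = 0..10 gives 914974950051/1000000000000.

914974950051/1000000000000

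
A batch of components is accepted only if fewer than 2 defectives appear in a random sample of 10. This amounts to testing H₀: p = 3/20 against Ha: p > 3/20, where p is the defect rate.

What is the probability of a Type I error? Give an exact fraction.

Under H₀, Y ~ Binomial(10, 3/20); the Type I error rate is P(Y ≥ 2).
α = 1 − P(Y ≤ 1) = 1 − 5573630195359/10240000000000 = 4666369804641/10240000000000.

4666369804641/10240000000000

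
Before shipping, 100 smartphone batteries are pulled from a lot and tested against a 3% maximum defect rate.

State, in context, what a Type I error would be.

A Type I error would mean concluding that the lot's defect rate exceeds 3% when in fact the lot's defect rate is 3% (within specification).

With the conventional null hypothesis that the lot's defect rate is 3% (within specification):
A Type I error is rejecting H₀ when H₀ is true.
Here that means rejecting the lot and scrapping or reworking it when actually the lot's defect rate is 3% (within specification).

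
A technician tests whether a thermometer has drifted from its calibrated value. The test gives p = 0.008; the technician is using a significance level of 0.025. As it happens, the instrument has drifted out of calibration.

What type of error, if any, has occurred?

No error (correct decision).

The conventional null hypothesis is that the instrument is correctly calibrated.
Since p = 0.008 < α = 0.025, H₀ is rejected.
H₀ is false (actually the instrument has drifted out of calibration).
The decision matches the true state — no error.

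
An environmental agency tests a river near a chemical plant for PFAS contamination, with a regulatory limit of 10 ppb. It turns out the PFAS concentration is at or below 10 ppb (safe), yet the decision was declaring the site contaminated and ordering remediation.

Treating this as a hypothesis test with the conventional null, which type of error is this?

The null hypothesis here is that the PFAS concentration is at or below 10 ppb (safe).
'Declaring the site contaminated and ordering remediation' corresponds to rejecting H₀.
H₀ was rejected but H₀ is true — a Type I error (false positive).

Type I error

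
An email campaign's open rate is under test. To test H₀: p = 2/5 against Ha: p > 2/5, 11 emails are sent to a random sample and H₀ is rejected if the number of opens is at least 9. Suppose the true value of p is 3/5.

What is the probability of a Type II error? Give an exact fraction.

Under the alternative p = 3/5, Y ~ Binomial(11, 3/5); β is the probability the test does not reject, P(Y < 9).
Adding the binomial probabilities P(Y=0)+…+P(Y=8) at p = 3/5 gives 8604328/9765625.

8604328/9765625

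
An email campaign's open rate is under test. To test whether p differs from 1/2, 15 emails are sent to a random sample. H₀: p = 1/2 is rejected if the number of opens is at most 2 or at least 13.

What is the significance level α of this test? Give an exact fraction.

121/16384

The significance level is the null-hypothesis probability of the rejection region {≤2} ∪ {≥13}.
The two tails are symmetric, so α = 2·(1 + 15 + 105)/2^15 = 242/32768 = 121/16384.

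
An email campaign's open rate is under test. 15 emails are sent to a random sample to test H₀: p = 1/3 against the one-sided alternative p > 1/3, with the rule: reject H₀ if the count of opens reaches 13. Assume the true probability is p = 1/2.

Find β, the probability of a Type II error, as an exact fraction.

A Type II error is failing to reject when Ha holds: with p = 1/2, β = P(Y ≤ 12).
Summing C(15,j)·(1/2)^j·(1/2)^{15-j} for j = 0..12 gives 32647/32768.

32647/32768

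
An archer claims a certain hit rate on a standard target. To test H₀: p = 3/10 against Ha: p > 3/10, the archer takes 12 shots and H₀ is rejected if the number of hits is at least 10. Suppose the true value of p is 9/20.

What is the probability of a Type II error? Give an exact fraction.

812745962073749/819200000000000

A Type II error is failing to reject when Ha holds: with p = 9/20, β = P(K ≤ 9).
Summing C(12,j)·(9/20)^j·(11/20)^{12-j} for j = 0..9 gives 812745962073749/819200000000000.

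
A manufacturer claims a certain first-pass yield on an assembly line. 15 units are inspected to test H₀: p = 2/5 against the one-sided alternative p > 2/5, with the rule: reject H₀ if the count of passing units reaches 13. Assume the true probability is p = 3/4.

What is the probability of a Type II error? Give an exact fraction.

820244467/1073741824

A Type II error is failing to reject when Ha holds: with p = 3/4, β = P(Y ≤ 12).
Summing C(15,j)·(3/4)^j·(1/4)^{15-j} for j = 0..12 gives 820244467/1073741824.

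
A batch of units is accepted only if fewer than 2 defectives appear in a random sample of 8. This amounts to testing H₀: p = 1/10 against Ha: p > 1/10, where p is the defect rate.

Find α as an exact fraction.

Under H₀, X ~ Binomial(8, 1/10); the Type I error rate is P(X ≥ 2).
Computing the lower-tail complement: 1 − 81310473/100000000 = 18689527/100000000.

18689527/100000000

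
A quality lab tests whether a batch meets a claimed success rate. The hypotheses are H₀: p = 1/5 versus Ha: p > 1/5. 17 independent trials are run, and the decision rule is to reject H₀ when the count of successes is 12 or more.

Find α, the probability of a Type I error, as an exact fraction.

6991557/762939453125

α = P(reject H₀ | H₀ true) = P(K ≥ 12 | p = 1/5), with K ~ Binomial(17, 1/5).
Summing C(17,j)(1/5)^j(4/5)^{17−j} for j = 12,…,17 gives 6991557/762939453125.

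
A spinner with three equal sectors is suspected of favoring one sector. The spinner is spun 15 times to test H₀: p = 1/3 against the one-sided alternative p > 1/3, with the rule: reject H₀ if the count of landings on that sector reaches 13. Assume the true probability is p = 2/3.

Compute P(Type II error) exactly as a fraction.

β = P(fail to reject H₀ | Ha true) = P(Y ≤ 12 | p = 2/3), Y ~ Binomial(15, 2/3).
Equivalently, β = 1 − P(Y ≥ 13) = 13210219/14348907.

13210219/14348907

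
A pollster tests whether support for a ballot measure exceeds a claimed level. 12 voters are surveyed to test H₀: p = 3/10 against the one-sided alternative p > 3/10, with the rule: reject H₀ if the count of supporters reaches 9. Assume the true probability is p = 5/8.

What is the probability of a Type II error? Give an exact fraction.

A Type II error is failing to reject when Ha holds: with p = 5/8, β = P(K ≤ 8).
Summing C(12,j)·(5/8)^j·(3/8)^{12-j} for j = 0..8 gives 49315179861/68719476736.

49315179861/68719476736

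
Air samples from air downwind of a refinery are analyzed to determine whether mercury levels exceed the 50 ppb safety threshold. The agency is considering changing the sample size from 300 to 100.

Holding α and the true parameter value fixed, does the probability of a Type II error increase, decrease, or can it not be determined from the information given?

It increases.

Reducing n widens both sampling distributions, so the test has less ability to distinguish Ha from H₀.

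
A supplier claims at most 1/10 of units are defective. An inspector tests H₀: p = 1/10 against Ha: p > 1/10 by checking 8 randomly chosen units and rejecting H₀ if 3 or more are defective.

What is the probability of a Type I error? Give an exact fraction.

3809179/100000000

The significance level is the probability, assuming p = 1/10, of seeing 3 or more defectives in 8 draws.
Via the complement, α = 1 − Σ_{j=0}^{2} C(8,j)(1/10)^j(9/10)^{8-j} = 3809179/100000000.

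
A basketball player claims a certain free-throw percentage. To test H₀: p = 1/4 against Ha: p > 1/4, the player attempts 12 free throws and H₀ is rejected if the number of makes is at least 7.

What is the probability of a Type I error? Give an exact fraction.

119561/8388608

The Type I error probability is α = P(Y ≥ 7) computed under H₀, where Y ~ Binomial(12, 1/4).
Summing C(12,j)(1/4)^j(3/4)^{12−j} for j = 7,…,12 gives 119561/8388608.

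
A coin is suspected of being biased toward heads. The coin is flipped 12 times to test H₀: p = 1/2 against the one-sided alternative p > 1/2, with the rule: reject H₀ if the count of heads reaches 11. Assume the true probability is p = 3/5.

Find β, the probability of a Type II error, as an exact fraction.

239357656/244140625

Under the alternative p = 3/5, K ~ Binomial(12, 3/5); β is the probability the test does not reject, P(K < 11).
Summing C(12,j)·(3/5)^j·(2/5)^{12-j} for j = 0..10 gives 239357656/244140625.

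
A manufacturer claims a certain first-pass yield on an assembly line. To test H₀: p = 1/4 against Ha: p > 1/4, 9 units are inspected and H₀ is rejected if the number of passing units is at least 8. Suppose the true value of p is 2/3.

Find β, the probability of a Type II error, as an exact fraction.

16867/19683

Under the alternative p = 2/3, X ~ Binomial(9, 2/3); β is the probability the test does not reject, P(X < 8).
Equivalently, β = 1 − P(X ≥ 8) = 16867/19683.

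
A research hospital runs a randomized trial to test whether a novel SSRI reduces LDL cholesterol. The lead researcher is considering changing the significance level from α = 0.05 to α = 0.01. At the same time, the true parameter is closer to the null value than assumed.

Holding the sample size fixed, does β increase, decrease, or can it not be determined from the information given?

Lowering α raises the bar for rejection; under Ha, the test now fails to reject on outcomes it previously would have rejected. When the true parameter is near the null value, the test has a harder time distinguishing Ha from H₀. Both changes push β in the same direction.

It increases.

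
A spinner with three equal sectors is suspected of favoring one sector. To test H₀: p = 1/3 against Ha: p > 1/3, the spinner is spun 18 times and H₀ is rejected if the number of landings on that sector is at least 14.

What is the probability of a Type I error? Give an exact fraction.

56137/387420489

The Type I error probability is α = P(Y ≥ 14) computed under H₀, where Y ~ Binomial(18, 1/3).
Adding the binomial terms for j = 14 through 18 with p = 1/3 yields 56137/387420489.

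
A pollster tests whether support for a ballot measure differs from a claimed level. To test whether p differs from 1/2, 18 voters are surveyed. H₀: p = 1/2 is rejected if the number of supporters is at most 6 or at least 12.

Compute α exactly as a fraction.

7795/32768

Under H₀, Y ~ Binomial(18, 1/2); α is the probability of landing in either tail, P(Y ≤ 6) + P(Y ≥ 12).
The two tails are symmetric, so α = 2·(1 + 18 + 153 + 816 + 3060 + 8568 + 18564)/2^18 = 62360/262144 = 7795/32768.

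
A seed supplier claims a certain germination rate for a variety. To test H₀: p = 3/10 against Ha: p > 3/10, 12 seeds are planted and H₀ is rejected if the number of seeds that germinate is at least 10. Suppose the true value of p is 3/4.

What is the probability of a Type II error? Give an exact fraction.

Under the alternative p = 3/4, K ~ Binomial(12, 3/4); β is the probability the test does not reject, P(K < 10).
Summing C(12,j)·(3/4)^j·(1/4)^{12-j} for j = 0..9 gives 10222777/16777216.

10222777/16777216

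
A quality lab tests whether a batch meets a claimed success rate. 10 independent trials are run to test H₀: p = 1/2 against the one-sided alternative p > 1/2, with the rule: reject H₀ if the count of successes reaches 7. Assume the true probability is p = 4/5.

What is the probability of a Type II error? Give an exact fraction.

1180409/9765625

A Type II error is failing to reject when Ha holds: with p = 4/5, β = P(K ≤ 6).
Adding the binomial probabilities P(K=0)+…+P(K=6) at p = 4/5 gives 1180409/9765625.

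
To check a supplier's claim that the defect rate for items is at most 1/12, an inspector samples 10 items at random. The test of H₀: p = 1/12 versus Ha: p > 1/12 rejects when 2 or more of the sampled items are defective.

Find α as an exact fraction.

α = P(reject H₀ | H₀ true) = P(K ≥ 2 | p = 1/12), K ~ Binomial(10, 1/12).
α = 1 − P(K ≤ 1) = 1 − 16505633837/20639121408 = 4133487571/20639121408.

4133487571/20639121408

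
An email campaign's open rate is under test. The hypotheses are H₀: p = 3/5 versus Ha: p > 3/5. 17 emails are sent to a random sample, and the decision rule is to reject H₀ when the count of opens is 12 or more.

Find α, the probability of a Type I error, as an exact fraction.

Under H₀, S ~ Binomial(17, 3/5), and α = P(S ≥ 12).
Adding the binomial terms for j = 12 through 17 with p = 3/5 yields 201363526341/762939453125.

201363526341/762939453125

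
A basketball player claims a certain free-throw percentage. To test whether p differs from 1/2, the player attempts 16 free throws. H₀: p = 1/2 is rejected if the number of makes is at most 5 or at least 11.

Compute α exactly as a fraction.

The significance level is the null-hypothesis probability of the rejection region {≤5} ∪ {≥11}.
Each tail has probability (1 + 16 + 120 + 560 + 1820 + 4368)/65536; doubling gives α = 13770/65536 = 6885/32768.

6885/32768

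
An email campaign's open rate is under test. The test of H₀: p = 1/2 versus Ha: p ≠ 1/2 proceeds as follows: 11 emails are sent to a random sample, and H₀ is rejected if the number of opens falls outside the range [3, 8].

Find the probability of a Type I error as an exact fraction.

The significance level is the null-hypothesis probability of the rejection region {≤2} ∪ {≥9}.
Each tail has probability (1 + 11 + 55)/2048; doubling gives α = 134/2048 = 67/1024.

67/1024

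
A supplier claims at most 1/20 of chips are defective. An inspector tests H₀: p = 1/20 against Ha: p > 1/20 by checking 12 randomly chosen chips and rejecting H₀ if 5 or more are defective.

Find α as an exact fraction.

75344392367/409600000000000

Under H₀, Y ~ Binomial(12, 1/20); the Type I error rate is P(Y ≥ 5).
Computing the lower-tail complement: 1 − 409524655607633/409600000000000 = 75344392367/409600000000000.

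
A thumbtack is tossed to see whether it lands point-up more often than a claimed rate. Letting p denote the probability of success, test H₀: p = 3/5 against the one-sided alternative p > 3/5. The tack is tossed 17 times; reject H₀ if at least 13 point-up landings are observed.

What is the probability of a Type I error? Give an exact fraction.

Under H₀, K ~ Binomial(17, 3/5), and α = P(K ≥ 13).
Summing C(17,j)(3/5)^j(2/5)^{17−j} for j = 13,…,17 gives 19225941057/152587890625.

19225941057/152587890625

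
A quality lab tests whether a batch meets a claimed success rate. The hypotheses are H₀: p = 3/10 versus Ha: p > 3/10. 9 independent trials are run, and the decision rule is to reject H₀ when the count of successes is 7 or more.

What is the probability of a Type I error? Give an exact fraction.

The Type I error probability is α = P(K ≥ 7) computed under H₀, where K ~ Binomial(9, 3/10).
Adding the binomial terms for j = 7 through 9 with p = 3/10 yields 2145447/500000000.

2145447/500000000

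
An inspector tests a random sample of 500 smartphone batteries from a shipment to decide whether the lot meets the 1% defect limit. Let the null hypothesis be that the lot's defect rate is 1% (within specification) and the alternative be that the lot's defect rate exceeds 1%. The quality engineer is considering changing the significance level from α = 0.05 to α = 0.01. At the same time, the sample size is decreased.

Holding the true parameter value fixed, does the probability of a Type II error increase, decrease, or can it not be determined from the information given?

It increases.

Tightening α shrinks the rejection region. When Ha holds, fewer sample outcomes clear the stricter threshold, so more fall in the acceptance region. Reducing n widens both sampling distributions, so the test has less ability to distinguish Ha from H₀. Both changes push β in the same direction.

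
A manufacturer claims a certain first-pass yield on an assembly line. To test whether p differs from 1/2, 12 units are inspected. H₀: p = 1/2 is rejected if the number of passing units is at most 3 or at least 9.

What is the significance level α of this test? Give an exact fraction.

α = P(S ≤ 3 or S ≥ 9 | p = 1/2), S ~ Binomial(12, 1/2).
The two tails are symmetric, so α = 2·(1 + 12 + 66 + 220)/2^12 = 598/4096 = 299/2048.

299/2048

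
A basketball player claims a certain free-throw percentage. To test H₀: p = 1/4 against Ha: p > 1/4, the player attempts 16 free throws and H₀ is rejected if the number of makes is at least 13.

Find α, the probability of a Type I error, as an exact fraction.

16249/4294967296

α = P(reject H₀ | H₀ true) = P(K ≥ 13 | p = 1/4), with K ~ Binomial(16, 1/4).
P(K ≥ 13) = Σ_{j=13}^{16} C(16,j)·(1/4)^j·(3/4)^{16-j} = 16249/4294967296.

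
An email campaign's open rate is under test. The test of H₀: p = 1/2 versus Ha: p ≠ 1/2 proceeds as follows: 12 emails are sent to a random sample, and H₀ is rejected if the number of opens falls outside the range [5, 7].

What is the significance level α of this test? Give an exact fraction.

Under H₀, S ~ Binomial(12, 1/2); α is the probability of landing in either tail, P(S ≤ 4) + P(S ≥ 8).
By symmetry, α = 2·P(S ≤ 4) = 2·(1 + 12 + 66 + 220 + 495)/4096 = 1588/4096 = 397/1024.

397/1024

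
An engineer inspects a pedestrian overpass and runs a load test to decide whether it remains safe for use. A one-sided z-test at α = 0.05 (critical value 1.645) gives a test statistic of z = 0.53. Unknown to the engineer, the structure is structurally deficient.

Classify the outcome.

The conventional null hypothesis is that the structure meets the required load capacity (safe).
Since z = 0.53 ≤ z* = 1.645, H₀ is not rejected.
H₀ is false (actually the structure is structurally deficient).
Failing to reject a false H₀ is a Type II error.

Type II error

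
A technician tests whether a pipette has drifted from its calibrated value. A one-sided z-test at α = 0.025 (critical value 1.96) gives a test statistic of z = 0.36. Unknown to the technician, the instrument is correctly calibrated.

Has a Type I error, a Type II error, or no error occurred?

Neither — the decision is correct.

The conventional null hypothesis is that the instrument is correctly calibrated.
Since z = 0.36 ≤ z* = 1.96, H₀ is not rejected.
H₀ is true (actually the instrument is correctly calibrated).
The decision matches the true state — no error.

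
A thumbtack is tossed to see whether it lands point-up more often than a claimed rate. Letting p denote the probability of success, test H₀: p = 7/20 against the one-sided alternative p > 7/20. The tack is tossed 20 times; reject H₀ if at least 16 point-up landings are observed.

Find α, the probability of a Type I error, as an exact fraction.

Under H₀, Y ~ Binomial(20, 7/20), and α = P(Y ≥ 16).
Adding the binomial terms for j = 16 through 20 with p = 7/20 yields 1309170390051900216169/26214400000000000000000000.

1309170390051900216169/26214400000000000000000000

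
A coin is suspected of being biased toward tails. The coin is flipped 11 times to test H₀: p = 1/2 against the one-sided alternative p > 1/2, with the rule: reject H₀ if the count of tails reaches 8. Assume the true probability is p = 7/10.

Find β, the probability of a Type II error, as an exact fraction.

1076094153/2500000000

β = P(fail to reject H₀ | Ha true) = P(K ≤ 7 | p = 7/10), K ~ Binomial(11, 7/10).
Adding the binomial probabilities P(K=0)+…+P(K=7) at p = 7/10 gives 1076094153/2500000000.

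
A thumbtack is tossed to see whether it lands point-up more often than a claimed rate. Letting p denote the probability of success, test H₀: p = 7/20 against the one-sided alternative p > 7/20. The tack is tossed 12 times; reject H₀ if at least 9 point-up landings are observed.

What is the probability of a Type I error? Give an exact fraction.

The Type I error probability is α = P(Y ≥ 9) computed under H₀, where Y ~ Binomial(12, 7/20).
Adding the binomial terms for j = 9 through 12 with p = 7/20 yields 4595509118767/819200000000000.

4595509118767/819200000000000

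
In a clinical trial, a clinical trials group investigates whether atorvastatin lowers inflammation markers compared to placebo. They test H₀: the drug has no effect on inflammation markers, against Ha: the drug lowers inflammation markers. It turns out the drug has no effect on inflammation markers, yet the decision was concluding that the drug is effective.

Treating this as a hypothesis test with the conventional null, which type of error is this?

'Concluding that the drug is effective' corresponds to rejecting H₀.
H₀ was rejected but H₀ is true — a Type I error (false positive).

Type I error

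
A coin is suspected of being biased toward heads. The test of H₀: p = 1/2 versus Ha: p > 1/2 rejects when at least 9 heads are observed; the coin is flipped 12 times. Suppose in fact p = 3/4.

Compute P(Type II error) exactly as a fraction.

Under the alternative p = 3/4, S ~ Binomial(12, 3/4); β is the probability the test does not reject, P(S < 9).
Equivalently, β = 1 − P(S ≥ 9) = 5892517/16777216.

5892517/16777216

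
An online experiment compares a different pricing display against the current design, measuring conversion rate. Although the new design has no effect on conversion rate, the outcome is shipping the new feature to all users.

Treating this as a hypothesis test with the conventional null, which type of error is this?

The null hypothesis here is that the new design has no effect on conversion rate.
'Shipping the new feature to all users' corresponds to rejecting H₀.
H₀ was rejected but H₀ is true — a Type I error (false positive).

Type I error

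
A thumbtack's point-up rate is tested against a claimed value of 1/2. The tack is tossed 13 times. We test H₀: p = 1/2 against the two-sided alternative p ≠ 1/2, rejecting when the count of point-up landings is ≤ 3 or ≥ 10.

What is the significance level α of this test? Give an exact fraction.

Under H₀, Y ~ Binomial(13, 1/2); α is the probability of landing in either tail, P(Y ≤ 3) + P(Y ≥ 10).
The two tails are symmetric, so α = 2·(1 + 13 + 78 + 286)/2^13 = 756/8192 = 189/2048.

189/2048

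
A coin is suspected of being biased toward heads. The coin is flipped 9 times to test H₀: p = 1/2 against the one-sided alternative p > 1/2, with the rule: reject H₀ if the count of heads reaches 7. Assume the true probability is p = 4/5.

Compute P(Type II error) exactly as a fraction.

511333/1953125

Under the alternative p = 4/5, X ~ Binomial(9, 4/5); β is the probability the test does not reject, P(X < 7).
Adding the binomial probabilities P(X=0)+…+P(X=6) at p = 4/5 gives 511333/1953125.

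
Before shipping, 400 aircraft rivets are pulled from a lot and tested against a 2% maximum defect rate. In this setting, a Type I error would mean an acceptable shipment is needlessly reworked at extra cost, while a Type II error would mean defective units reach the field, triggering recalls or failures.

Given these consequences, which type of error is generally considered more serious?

Type II error

The Type II consequence (defective units reach the field, triggering recalls or failures) is more severe than the Type I consequence (an acceptable shipment is needlessly reworked at extra cost).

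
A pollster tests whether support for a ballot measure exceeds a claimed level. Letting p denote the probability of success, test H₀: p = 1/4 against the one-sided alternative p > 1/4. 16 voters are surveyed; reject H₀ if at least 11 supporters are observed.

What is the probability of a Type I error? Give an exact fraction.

1225093/4294967296

Under H₀, K ~ Binomial(16, 1/4), and α = P(K ≥ 11).
P(K ≥ 11) = Σ_{j=11}^{16} C(16,j)·(1/4)^j·(3/4)^{16-j} = 1225093/4294967296.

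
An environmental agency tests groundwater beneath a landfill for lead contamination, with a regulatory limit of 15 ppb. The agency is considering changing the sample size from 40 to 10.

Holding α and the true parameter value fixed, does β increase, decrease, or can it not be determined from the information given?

Reducing n widens both sampling distributions, so the test has less ability to distinguish Ha from H₀.

It increases.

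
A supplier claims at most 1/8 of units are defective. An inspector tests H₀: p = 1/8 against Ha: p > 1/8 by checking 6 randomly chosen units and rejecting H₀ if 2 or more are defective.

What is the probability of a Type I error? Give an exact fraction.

43653/262144

Under H₀, S ~ Binomial(6, 1/8); the Type I error rate is P(S ≥ 2).
Computing the lower-tail complement: 1 − 218491/262144 = 43653/262144.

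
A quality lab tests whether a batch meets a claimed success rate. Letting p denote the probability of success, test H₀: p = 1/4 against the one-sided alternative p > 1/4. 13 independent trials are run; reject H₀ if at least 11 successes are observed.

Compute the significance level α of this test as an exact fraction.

α = P(reject H₀ | H₀ true) = P(X ≥ 11 | p = 1/4), with X ~ Binomial(13, 1/4).
Adding the binomial terms for j = 11 through 13 with p = 1/4 yields 371/33554432.

371/33554432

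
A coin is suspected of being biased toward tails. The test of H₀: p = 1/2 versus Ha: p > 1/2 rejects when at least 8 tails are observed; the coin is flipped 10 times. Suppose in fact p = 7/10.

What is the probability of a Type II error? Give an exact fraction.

Under the alternative p = 7/10, Y ~ Binomial(10, 7/10); β is the probability the test does not reject, P(Y < 8).
Adding the binomial probabilities P(Y=0)+…+P(Y=7) at p = 7/10 gives 771521517/1250000000.

771521517/1250000000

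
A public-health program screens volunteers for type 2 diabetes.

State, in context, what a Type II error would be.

With the conventional null hypothesis that the patient does not have type 2 diabetes:
A Type II error is failing to reject H₀ when H₀ is false.
Here that means clearing the patient as negative when actually the patient has type 2 diabetes.

A Type II error would mean concluding that the patient does not have type 2 diabetes (or at least failing to establish that the patient has type 2 diabetes) when in fact the patient has type 2 diabetes.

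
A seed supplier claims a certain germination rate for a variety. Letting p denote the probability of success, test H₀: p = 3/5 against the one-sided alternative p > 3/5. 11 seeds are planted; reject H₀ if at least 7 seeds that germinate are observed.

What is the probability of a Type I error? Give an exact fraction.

Under H₀, S ~ Binomial(11, 3/5), and α = P(S ≥ 7).
Summing C(11,j)(3/5)^j(2/5)^{11−j} for j = 7,…,11 gives 5202873/9765625.

5202873/9765625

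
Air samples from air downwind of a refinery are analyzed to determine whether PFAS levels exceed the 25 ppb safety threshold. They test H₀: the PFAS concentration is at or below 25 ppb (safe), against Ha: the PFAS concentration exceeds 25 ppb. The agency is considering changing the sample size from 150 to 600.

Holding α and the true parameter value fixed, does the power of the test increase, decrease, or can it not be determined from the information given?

It increases.

A larger sample reduces the standard error, pulling the sampling distribution under Ha further from the non-rejection region.
Since power = 1 − β and β decreases, power increases.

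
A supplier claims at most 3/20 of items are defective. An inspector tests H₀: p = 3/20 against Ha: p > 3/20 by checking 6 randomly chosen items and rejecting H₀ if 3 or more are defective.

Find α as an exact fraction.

α = P(reject H₀ | H₀ true) = P(X ≥ 3 | p = 3/20), X ~ Binomial(6, 3/20).
α = 1 − P(X ≤ 2) = 1 − 6097033/6400000 = 302967/6400000.

302967/6400000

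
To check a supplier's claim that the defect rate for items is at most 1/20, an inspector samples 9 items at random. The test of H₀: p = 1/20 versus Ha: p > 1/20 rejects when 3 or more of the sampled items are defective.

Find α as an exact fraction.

Under H₀, Y ~ Binomial(9, 1/20); the Type I error rate is P(Y ≥ 3).
Computing the lower-tail complement: 1 − 63464893469/64000000000 = 535106531/64000000000.

535106531/64000000000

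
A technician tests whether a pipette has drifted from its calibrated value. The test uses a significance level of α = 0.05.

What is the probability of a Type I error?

0.05

The significance level α is, by definition, the probability of a Type I error — P(reject H₀ | H₀ true).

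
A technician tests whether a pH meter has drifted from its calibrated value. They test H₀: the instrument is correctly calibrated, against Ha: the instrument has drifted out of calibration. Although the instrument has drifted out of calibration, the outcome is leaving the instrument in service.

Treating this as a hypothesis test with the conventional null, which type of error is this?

Type II error

'Leaving the instrument in service' corresponds to failing to reject H₀.
H₀ was not rejected but H₀ is false — a Type II error (false negative).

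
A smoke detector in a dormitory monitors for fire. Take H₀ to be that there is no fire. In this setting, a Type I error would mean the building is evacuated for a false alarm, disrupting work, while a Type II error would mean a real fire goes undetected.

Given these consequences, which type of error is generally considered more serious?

Type II error

The Type II consequence (a real fire goes undetected) is more severe than the Type I consequence (the building is evacuated for a false alarm, disrupting work).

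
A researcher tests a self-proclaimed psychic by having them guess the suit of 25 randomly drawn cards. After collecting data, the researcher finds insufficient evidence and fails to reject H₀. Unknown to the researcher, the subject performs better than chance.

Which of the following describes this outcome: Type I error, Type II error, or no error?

The conventional null hypothesis here is that the subject is guessing at random (p = 1/4).
H₀ was not rejected, but H₀ is actually false.
Failing to reject a false null hypothesis is a Type II error (false negative).

Type II error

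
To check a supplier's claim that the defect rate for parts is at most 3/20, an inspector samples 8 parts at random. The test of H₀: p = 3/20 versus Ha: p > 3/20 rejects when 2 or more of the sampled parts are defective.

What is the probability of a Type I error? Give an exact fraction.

α = P(reject H₀ | H₀ true) = P(X ≥ 2 | p = 3/20), X ~ Binomial(8, 3/20).
Computing the lower-tail complement: 1 − 16823885593/25600000000 = 8776114407/25600000000.

8776114407/25600000000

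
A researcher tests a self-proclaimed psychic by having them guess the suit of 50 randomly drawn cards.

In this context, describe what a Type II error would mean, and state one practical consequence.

With the conventional null hypothesis that the subject is guessing at random (p = 1/4):
A Type II error is failing to reject H₀ when H₀ is false.
Here that means concluding there is no evidence of ability when actually the subject performs better than chance.

A Type II error would mean concluding that the subject is guessing at random (p = 1/4) (or at least failing to establish that the subject performs better than chance) when in fact the subject performs better than chance. Consequence: genuine ability (if it existed) would go unrecognized.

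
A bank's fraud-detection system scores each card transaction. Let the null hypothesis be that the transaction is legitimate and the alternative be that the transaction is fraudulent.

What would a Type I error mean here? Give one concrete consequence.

A Type I error is rejecting H₀ when H₀ is true.
Here that means blocking the transaction and freezing the card when actually the transaction is legitimate.

A Type I error would mean concluding that the transaction is fraudulent when in fact the transaction is legitimate. Consequence: a legitimate purchase is declined and the customer's card is frozen.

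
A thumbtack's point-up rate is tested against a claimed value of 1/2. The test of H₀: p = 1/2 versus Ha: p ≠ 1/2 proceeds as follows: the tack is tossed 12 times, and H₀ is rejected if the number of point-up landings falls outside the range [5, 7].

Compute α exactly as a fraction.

Under H₀, X ~ Binomial(12, 1/2); α is the probability of landing in either tail, P(X ≤ 4) + P(X ≥ 8).
The two tails are symmetric, so α = 2·(1 + 12 + 66 + 220 + 495)/2^12 = 1588/4096 = 397/1024.

397/1024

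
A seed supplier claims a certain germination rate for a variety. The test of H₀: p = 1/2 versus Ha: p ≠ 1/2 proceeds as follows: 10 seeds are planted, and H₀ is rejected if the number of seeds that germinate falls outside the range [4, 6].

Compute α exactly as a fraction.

11/32

The significance level is the null-hypothesis probability of the rejection region {≤3} ∪ {≥7}.
Each tail has probability (1 + 10 + 45 + 120)/1024; doubling gives α = 352/1024 = 11/32.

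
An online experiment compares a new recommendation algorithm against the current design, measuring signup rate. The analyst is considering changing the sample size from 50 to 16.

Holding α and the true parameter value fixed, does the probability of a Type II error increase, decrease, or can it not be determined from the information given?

It increases.

With less data the test statistic is noisier; under Ha, more outcomes land inside the acceptance region.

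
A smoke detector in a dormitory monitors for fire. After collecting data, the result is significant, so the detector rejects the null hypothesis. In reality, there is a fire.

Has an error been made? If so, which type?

The conventional null hypothesis here is that there is no fire.
The test rejected a false H₀ — the decision matches the true state.

No error — this is a correct decision.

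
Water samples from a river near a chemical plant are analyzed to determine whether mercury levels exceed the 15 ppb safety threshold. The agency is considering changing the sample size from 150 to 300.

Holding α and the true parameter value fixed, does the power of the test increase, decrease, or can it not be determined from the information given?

Increasing n separates the H₀ and Ha sampling distributions, so under Ha fewer outcomes land in the acceptance region.
Since power = 1 − β and β decreases, power increases.

It increases.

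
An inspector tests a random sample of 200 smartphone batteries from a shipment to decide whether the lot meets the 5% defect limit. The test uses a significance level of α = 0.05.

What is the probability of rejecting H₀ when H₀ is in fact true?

The significance level α is, by definition, the probability of a Type I error — P(reject H₀ | H₀ true).

0.05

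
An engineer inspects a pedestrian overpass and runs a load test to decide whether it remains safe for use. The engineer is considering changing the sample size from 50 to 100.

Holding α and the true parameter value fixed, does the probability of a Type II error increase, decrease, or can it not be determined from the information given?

It decreases.

More data shrinks sampling variability; the test statistic under Ha concentrates further from the null value, making rejection more likely.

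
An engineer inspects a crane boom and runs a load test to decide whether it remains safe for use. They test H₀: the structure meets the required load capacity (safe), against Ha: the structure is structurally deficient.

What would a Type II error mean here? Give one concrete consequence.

A Type II error would mean concluding that the structure meets the required load capacity (safe) (or at least failing to establish that the structure is structurally deficient) when in fact the structure is structurally deficient. Consequence: a deficient structure remains in service and may fail under load.

A Type II error is failing to reject H₀ when H₀ is false.
Here that means keeping the structure open when actually the structure is structurally deficient.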